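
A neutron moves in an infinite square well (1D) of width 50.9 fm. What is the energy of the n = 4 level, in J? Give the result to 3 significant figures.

For an infinite well E_n = n²h²/(8m_nL²), so E_1 = h²/(8m_nL²) = (6.626×10^-34)²/(8·1.675×10^-27·(5.09×10^-14 m)²) = 1.265×10^-14 J.
Then E_4 = 4²·E_1 = 16·1.265×10^-14 J = 2.02×10^-13 J.

E_4 = 2.02×10^-13 J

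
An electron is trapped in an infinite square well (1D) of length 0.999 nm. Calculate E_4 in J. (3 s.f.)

For an infinite well E_n = n²h²/(8m_eL²), so E_1 = h²/(8m_eL²) = (6.626×10^-34)²/(8·9.109×10^-31·(9.99×10^-10 m)²) = 6.037×10^-20 J.
Then E_4 = 4²·E_1 = 16·6.037×10^-20 J = 9.66×10^-19 J.

E_4 = 9.66×10^-19 J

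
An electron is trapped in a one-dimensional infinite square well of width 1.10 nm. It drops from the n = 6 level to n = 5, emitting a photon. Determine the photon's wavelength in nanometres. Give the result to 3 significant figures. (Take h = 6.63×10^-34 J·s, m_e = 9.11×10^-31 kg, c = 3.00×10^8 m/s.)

λ = 363 nm

E_1 = h²/(8m_eL²) = 4.985×10^-20 J, so ΔE = (6² − 5²)E_1 = 5.483×10^-19 J.
λ = hc/ΔE = (6.63×10^-34·3.00×10^8)/5.483×10^-19 = 3.63×10^-7 m = 363 nm.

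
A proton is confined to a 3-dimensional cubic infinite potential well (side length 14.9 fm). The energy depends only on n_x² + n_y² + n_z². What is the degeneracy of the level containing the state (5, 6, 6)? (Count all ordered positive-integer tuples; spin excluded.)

The level has n_x² + n_y² + n_z² = 97. The ordered positive-integer solutions are (5, 6, 6), (6, 5, 6), (6, 6, 5).
That gives 3 states.

degeneracy = 3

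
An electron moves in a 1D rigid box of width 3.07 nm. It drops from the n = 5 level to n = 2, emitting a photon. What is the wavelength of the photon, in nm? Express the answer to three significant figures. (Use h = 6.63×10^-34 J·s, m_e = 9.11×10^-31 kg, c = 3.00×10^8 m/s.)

E_1 = h²/(8m_eL²) = 6.399×10^-21 J, so ΔE = (5² − 2²)E_1 = 1.344×10^-19 J.
λ = hc/ΔE = (6.63×10^-34·3.00×10^8)/1.344×10^-19 = 1.48×10^-6 m = 1.48×10^3 nm.

λ = 1.48×10^3 nm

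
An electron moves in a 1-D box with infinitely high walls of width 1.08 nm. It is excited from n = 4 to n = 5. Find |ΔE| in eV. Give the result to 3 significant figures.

E_1 = h²/(8m_eL²) = 5.165×10^-20 J.
|ΔE| = |4² − 5²|·E_1 = 9·5.165×10^-20 J = 4.648×10^-19 J = 2.90 eV.

|ΔE| = 2.90 eV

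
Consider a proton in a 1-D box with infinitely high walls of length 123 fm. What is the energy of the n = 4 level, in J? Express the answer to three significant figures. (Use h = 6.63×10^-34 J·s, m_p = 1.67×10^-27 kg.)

E_4 = 3.48×10^-14 J

For an infinite well E_n = n²h²/(8m_pL²), so E_1 = h²/(8m_pL²) = (6.63×10^-34)²/(8·1.67×10^-27·(1.23×10^-13 m)²) = 2.175×10^-15 J.
Then E_4 = 4²·E_1 = 16·2.175×10^-15 J = 3.48×10^-14 J.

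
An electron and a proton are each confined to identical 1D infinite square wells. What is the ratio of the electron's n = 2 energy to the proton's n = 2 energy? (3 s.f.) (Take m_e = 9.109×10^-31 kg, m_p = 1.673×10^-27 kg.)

1.84×10^3

E_n ∝ 1/m at fixed n and L, so the ratio is m_p/m_e = 1.673×10^-27/9.109×10^-31 = 1.84×10^3.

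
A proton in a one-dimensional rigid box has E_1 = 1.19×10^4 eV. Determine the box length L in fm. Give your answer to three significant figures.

From E_n = n²h²/(8m_pL²), L = n·h/√(8m_pE_n).
E_1 = 1.19×10^4 eV = 1.906×10^-15 J, so L = 1·6.626×10^-34/√(8·1.673×10^-27·1.906×10^-15) = 1.31×10^-13 m = 131 fm.

L = 131 fm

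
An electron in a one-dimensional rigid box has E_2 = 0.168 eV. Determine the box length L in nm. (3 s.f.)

From E_n = n²h²/(8m_eL²), L = n·h/√(8m_eE_n).
E_2 = 0.168 eV = 2.691×10^-20 J, so L = 2·6.626×10^-34/√(8·9.109×10^-31·2.691×10^-20) = 2.99×10^-9 m = 2.99 nm.

L = 2.99 nm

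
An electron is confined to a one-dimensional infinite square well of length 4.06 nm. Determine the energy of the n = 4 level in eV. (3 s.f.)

For an infinite well E_n = n²h²/(8m_eL²), so E_1 = h²/(8m_eL²) = (6.626×10^-34)²/(8·9.109×10^-31·(4.06×10^-9 m)²) = 3.655×10^-21 J.
Then E_4 = 4²·E_1 = 16·3.655×10^-21 J = 5.848×10^-20 J.
Converting, E_4 = 5.848×10^-20 J / (1.602×10^-19 J/eV) = 0.365 eV.

E_4 = 0.365 eV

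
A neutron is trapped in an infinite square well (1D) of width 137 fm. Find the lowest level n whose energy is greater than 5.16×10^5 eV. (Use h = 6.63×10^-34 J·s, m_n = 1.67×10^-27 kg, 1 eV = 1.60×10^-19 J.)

E_1 = h²/(8m_nL²) = 1.753×10^-15 J = 1.096×10^4 eV.
Need n² > 5.16×10^5/1.096×10^4 = 47.08, i.e. n > 6.861.
The smallest integer satisfying this is n = 7.

n = 7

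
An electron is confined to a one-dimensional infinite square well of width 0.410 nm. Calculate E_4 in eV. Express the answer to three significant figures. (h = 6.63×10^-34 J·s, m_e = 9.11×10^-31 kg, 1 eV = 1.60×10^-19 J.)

For an infinite well E_n = n²h²/(8m_eL²), so E_1 = h²/(8m_eL²) = (6.63×10^-34)²/(8·9.11×10^-31·(4.10×10^-10 m)²) = 3.588×10^-19 J.
Then E_4 = 4²·E_1 = 16·3.588×10^-19 J = 5.741×10^-18 J.
Converting, E_4 = 5.741×10^-18 J / (1.60×10^-19 J/eV) = 35.9 eV.

E_4 = 35.9 eV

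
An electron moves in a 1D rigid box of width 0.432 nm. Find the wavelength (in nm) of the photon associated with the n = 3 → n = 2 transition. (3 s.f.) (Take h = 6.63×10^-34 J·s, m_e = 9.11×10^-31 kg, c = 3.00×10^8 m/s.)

E_1 = h²/(8m_eL²) = 3.232×10^-19 J, so ΔE = (3² − 2²)E_1 = 1.616×10^-18 J.
λ = hc/ΔE = (6.63×10^-34·3.00×10^8)/1.616×10^-18 = 1.23×10^-7 m = 123 nm.

λ = 123 nm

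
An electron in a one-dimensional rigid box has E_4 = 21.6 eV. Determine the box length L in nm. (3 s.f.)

L = 0.528 nm

From E_n = n²h²/(8m_eL²), L = n·h/√(8m_eE_n).
E_4 = 21.6 eV = 3.460×10^-18 J, so L = 4·6.626×10^-34/√(8·9.109×10^-31·3.460×10^-18) = 5.28×10^-10 m = 0.528 nm.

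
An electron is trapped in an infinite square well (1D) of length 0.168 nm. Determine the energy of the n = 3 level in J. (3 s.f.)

E_3 = 1.92×10^-17 J

For an infinite well E_n = n²h²/(8m_eL²), so E_1 = h²/(8m_eL²) = (6.626×10^-34)²/(8·9.109×10^-31·(1.68×10^-10 m)²) = 2.135×10^-18 J.
Then E_3 = 3²·E_1 = 9·2.135×10^-18 J = 1.92×10^-17 J.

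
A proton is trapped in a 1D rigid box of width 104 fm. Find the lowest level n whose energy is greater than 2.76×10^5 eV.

n = 4

E_1 = h²/(8m_pL²) = 3.033×10^-15 J = 1.893×10^4 eV.
Need n² > 2.76×10^5/1.893×10^4 = 14.58, i.e. n > 3.818.
The smallest integer satisfying this is n = 4.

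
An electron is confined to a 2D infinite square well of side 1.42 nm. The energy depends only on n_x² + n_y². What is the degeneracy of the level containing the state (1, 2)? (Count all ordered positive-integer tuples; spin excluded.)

degeneracy = 2

The level has n_x² + n_y² = 5. The ordered positive-integer solutions are (1, 2), (2, 1).
That gives 2 states.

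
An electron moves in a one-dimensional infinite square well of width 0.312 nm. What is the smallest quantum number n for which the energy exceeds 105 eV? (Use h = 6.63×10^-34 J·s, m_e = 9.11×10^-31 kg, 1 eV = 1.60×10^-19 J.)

n = 6

E_1 = h²/(8m_eL²) = 6.196×10^-19 J = 3.873 eV.
Need n² > 105/3.873 = 27.11, i.e. n > 5.207.
The smallest integer satisfying this is n = 6.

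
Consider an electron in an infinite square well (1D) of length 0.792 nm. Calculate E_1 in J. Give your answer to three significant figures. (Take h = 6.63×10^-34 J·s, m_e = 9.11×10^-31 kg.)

E_1 = 9.62×10^-20 J

For an infinite well E_n = n²h²/(8m_eL²), so E_1 = h²/(8m_eL²) = (6.63×10^-34)²/(8·9.11×10^-31·(7.92×10^-10 m)²) = 9.615×10^-20 J.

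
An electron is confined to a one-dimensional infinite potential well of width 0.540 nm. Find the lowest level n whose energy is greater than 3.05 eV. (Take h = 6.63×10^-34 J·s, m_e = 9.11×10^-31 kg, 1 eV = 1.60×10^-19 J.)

E_1 = h²/(8m_eL²) = 2.068×10^-19 J = 1.293 eV.
Need n² > 3.05/1.293 = 2.359, i.e. n > 1.536.
The smallest integer satisfying this is n = 2.

n = 2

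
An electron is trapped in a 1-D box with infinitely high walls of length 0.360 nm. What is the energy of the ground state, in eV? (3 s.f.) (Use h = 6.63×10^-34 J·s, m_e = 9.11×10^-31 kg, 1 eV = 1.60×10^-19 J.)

For an infinite well E_n = n²h²/(8m_eL²), so E_1 = h²/(8m_eL²) = (6.63×10^-34)²/(8·9.11×10^-31·(3.60×10^-10 m)²) = 4.654×10^-19 J.
Converting, E_1 = 4.654×10^-19 J / (1.60×10^-19 J/eV) = 2.91 eV.

E_1 = 2.91 eV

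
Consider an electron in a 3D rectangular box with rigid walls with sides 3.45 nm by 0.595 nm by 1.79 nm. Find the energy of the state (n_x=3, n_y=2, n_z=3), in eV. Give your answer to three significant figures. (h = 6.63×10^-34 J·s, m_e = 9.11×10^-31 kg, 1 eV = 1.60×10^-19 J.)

For a 3D rectangular well E = (h²/8m_e)·Σ n_i²/L_i² = (6.63×10^-34)²/(8·9.11×10^-31) · [3²/(3.45 nm)² + 2²/(0.595 nm)² + 3²/(1.79 nm)²].
Evaluating gives E = 8.965×10^-19 J = 5.60 eV.

E = 5.60 eV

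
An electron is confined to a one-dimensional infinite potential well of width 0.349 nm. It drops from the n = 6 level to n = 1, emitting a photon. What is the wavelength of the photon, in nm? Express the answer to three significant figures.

E_1 = h²/(8m_eL²) = 4.946×10^-19 J, so ΔE = (6² − 1²)E_1 = 1.731×10^-17 J.
λ = hc/ΔE = (6.626×10^-34·2.998×10^8)/1.731×10^-17 = 1.15×10^-8 m = 11.5 nm.

λ = 11.5 nm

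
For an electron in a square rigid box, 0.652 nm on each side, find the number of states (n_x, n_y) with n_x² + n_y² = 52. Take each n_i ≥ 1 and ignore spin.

The level has n_x² + n_y² = 52. The ordered positive-integer solutions are (4, 6), (6, 4).
That gives 2 states.

degeneracy = 2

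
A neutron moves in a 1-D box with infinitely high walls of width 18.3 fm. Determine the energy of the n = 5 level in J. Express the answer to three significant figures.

For an infinite well E_n = n²h²/(8m_nL²), so E_1 = h²/(8m_nL²) = (6.626×10^-34)²/(8·1.675×10^-27·(1.83×10^-14 m)²) = 9.784×10^-14 J.
Then E_5 = 5²·E_1 = 25·9.784×10^-14 J = 2.45×10^-12 J.

E_5 = 2.45×10^-12 J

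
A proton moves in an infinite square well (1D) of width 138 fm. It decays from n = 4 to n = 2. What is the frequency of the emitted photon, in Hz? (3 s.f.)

E_1 = h²/(8m_pL²) = 1.722×10^-15 J and ΔE = (4² − 2²)E_1 = 2.066×10^-14 J.
f = ΔE/h = 2.066×10^-14/6.626×10^-34 = 3.12×10^19 Hz.

f = 3.12×10^19 Hz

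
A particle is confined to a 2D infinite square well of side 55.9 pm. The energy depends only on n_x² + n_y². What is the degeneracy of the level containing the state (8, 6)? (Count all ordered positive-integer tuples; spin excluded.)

degeneracy = 2

The level has n_x² + n_y² = 100. The ordered positive-integer solutions are (6, 8), (8, 6).
That gives 2 states.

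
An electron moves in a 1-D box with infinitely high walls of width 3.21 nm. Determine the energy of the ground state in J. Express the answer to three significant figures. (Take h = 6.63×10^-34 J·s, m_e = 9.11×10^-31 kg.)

For an infinite well E_n = n²h²/(8m_eL²), so E_1 = h²/(8m_eL²) = (6.63×10^-34)²/(8·9.11×10^-31·(3.21×10^-9 m)²) = 5.853×10^-21 J.

E_1 = 5.85×10^-21 J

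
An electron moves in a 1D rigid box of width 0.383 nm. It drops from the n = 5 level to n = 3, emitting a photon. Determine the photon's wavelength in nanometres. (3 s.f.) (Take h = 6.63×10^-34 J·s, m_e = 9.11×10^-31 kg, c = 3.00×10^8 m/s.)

E_1 = h²/(8m_eL²) = 4.112×10^-19 J, so ΔE = (5² − 3²)E_1 = 6.579×10^-18 J.
λ = hc/ΔE = (6.63×10^-34·3.00×10^8)/6.579×10^-18 = 3.02×10^-8 m = 30.2 nm.

λ = 30.2 nm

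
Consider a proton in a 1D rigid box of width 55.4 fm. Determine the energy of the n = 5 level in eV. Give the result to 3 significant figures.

For an infinite well E_n = n²h²/(8m_pL²), so E_1 = h²/(8m_pL²) = (6.626×10^-34)²/(8·1.673×10^-27·(5.54×10^-14 m)²) = 1.069×10^-14 J.
Then E_5 = 5²·E_1 = 25·1.069×10^-14 J = 2.672×10^-13 J.
Converting, E_5 = 2.672×10^-13 J / (1.602×10^-19 J/eV) = 1.67×10^6 eV.

E_5 = 1.67×10^6 eV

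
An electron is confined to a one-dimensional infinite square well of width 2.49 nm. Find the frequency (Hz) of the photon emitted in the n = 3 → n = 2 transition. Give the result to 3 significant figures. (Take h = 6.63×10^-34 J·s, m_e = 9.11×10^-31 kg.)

f = 7.34×10^13 Hz

E_1 = h²/(8m_eL²) = 9.728×10^-21 J and ΔE = (3² − 2²)E_1 = 4.864×10^-20 J.
f = ΔE/h = 4.864×10^-20/6.63×10^-34 = 7.34×10^13 Hz.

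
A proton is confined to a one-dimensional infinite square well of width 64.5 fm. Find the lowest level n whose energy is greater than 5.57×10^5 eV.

E_1 = h²/(8m_pL²) = 7.885×10^-15 J = 4.922×10^4 eV.
Need n² > 5.57×10^5/4.922×10^4 = 11.32, i.e. n > 3.365.
The smallest integer satisfying this is n = 4.

n = 4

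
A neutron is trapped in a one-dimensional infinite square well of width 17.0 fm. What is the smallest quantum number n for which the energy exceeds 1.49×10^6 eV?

E_1 = h²/(8m_nL²) = 1.134×10^-13 J = 7.079×10^5 eV.
Need n² > 1.49×10^6/7.079×10^5 = 2.105, i.e. n > 1.451.
The smallest integer satisfying this is n = 2.

n = 2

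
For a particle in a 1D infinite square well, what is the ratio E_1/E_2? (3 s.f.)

E_n ∝ n², so E_1/E_2 = 1²/2² = 1/4 = 0.250.

0.250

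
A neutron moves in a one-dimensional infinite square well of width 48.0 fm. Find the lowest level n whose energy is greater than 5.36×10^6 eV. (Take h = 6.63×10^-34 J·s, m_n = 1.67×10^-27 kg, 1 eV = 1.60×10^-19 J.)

E_1 = h²/(8m_nL²) = 1.428×10^-14 J = 8.925×10^4 eV.
Need n² > 5.36×10^6/8.925×10^4 = 60.06, i.e. n > 7.750.
The smallest integer satisfying this is n = 8.

n = 8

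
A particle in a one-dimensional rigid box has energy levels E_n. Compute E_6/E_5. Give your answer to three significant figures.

1.44

E_n ∝ n², so E_6/E_5 = 6²/5² = 36/25 = 1.44.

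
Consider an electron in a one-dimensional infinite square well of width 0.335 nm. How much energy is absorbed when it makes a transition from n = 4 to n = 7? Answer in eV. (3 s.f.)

E_1 = h²/(8m_eL²) = 5.368×10^-19 J.
|ΔE| = |4² − 7²|·E_1 = 33·5.368×10^-19 J = 1.771×10^-17 J = 111 eV.

|ΔE| = 111 eV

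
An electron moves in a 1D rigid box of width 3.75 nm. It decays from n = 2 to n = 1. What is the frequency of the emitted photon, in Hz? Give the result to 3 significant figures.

f = 1.94×10^13 Hz

E_1 = h²/(8m_eL²) = 4.284×10^-21 J and ΔE = (2² − 1²)E_1 = 1.285×10^-20 J.
f = ΔE/h = 1.285×10^-20/6.626×10^-34 = 1.94×10^13 Hz.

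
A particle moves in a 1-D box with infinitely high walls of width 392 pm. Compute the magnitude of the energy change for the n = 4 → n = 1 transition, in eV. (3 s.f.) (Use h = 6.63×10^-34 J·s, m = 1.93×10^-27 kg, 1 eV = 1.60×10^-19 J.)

|ΔE| = 0.0174 eV

E_1 = h²/(8mL²) = 1.853×10^-22 J.
|ΔE| = |4² − 1²|·E_1 = 15·1.853×10^-22 J = 2.779×10^-21 J = 0.0174 eV.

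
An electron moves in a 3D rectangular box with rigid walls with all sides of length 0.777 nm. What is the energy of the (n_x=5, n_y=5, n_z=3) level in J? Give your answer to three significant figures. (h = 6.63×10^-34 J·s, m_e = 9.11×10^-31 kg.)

For a 3D rectangular well E = (h²/8m_e)·Σ n_i²/L_i² = (6.63×10^-34)²/(8·9.11×10^-31) · [5²/(0.777 nm)² + 5²/(0.777 nm)² + 3²/(0.777 nm)²].
Evaluating gives E = 5.89×10^-18 J.

E = 5.89×10^-18 J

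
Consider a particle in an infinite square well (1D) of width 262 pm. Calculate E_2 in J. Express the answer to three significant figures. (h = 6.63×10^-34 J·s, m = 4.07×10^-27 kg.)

For an infinite well E_n = n²h²/(8mL²), so E_1 = h²/(8mL²) = (6.63×10^-34)²/(8·4.07×10^-27·(2.62×10^-10 m)²) = 1.967×10^-22 J.
Then E_2 = 2²·E_1 = 4·1.967×10^-22 J = 7.87×10^-22 J.

E_2 = 7.87×10^-22 J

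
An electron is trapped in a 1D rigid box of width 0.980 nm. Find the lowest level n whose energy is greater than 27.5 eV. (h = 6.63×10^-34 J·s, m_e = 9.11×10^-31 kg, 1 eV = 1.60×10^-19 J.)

E_1 = h²/(8m_eL²) = 6.280×10^-20 J = 0.3925 eV.
Need n² > 27.5/0.3925 = 70.06, i.e. n > 8.370.
The smallest integer satisfying this is n = 9.

n = 9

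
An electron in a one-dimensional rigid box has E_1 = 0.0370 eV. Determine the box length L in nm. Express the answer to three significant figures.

From E_n = n²h²/(8m_eL²), L = n·h/√(8m_eE_n).
E_1 = 0.0370 eV = 5.927×10^-21 J, so L = 1·6.626×10^-34/√(8·9.109×10^-31·5.927×10^-21) = 3.19×10^-9 m = 3.19 nm.

L = 3.19 nm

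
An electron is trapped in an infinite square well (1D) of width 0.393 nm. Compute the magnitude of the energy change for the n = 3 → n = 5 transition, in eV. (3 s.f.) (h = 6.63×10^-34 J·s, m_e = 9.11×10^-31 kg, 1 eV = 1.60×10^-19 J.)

|ΔE| = 39.1 eV

E_1 = h²/(8m_eL²) = 3.905×10^-19 J.
|ΔE| = |3² − 5²|·E_1 = 16·3.905×10^-19 J = 6.248×10^-18 J = 39.1 eV.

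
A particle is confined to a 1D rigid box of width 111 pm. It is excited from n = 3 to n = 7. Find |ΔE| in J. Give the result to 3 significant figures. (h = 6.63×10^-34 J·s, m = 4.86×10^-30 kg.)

E_1 = h²/(8mL²) = 9.176×10^-19 J.
|ΔE| = |3² − 7²|·E_1 = 40·9.176×10^-19 J = 3.67×10^-17 J.

|ΔE| = 3.67×10^-17 J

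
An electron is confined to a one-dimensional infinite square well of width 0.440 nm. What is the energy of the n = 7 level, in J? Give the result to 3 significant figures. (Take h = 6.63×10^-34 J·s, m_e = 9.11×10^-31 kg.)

For an infinite well E_n = n²h²/(8m_eL²), so E_1 = h²/(8m_eL²) = (6.63×10^-34)²/(8·9.11×10^-31·(4.40×10^-10 m)²) = 3.115×10^-19 J.
Then E_7 = 7²·E_1 = 49·3.115×10^-19 J = 1.53×10^-17 J.

E_7 = 1.53×10^-17 J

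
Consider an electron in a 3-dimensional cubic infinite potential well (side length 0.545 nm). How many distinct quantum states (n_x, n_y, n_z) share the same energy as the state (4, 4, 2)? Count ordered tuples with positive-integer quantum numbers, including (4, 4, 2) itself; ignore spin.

The level has n_x² + n_y² + n_z² = 36. The ordered positive-integer solutions are (2, 4, 4), (4, 2, 4), (4, 4, 2).
That gives 3 states.

degeneracy = 3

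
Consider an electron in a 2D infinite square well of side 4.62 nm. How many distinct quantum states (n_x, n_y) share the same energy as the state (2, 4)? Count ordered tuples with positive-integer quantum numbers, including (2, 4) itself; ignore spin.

degeneracy = 2

The level has n_x² + n_y² = 20. The ordered positive-integer solutions are (2, 4), (4, 2).
That gives 2 states.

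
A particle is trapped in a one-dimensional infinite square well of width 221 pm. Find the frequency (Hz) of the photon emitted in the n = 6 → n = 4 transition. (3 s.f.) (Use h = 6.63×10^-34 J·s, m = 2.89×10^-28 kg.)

E_1 = h²/(8mL²) = 3.893×10^-21 J and ΔE = (6² − 4²)E_1 = 7.786×10^-20 J.
f = ΔE/h = 7.786×10^-20/6.63×10^-34 = 1.17×10^14 Hz.

f = 1.17×10^14 Hz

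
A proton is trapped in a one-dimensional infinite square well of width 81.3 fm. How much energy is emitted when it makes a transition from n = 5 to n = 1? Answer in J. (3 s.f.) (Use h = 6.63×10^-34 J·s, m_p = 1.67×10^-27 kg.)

|ΔE| = 1.19×10^-13 J

E_1 = h²/(8m_pL²) = 4.978×10^-15 J.
|ΔE| = |5² − 1²|·E_1 = 24·4.978×10^-15 J = 1.19×10^-13 J.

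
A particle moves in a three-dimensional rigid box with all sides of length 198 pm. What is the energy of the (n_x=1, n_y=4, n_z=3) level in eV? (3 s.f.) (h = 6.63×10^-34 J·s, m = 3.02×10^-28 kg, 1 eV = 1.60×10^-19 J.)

For a 3D rectangular well E = (h²/8m)·Σ n_i²/L_i² = (6.63×10^-34)²/(8·3.02×10^-28) · [1²/(198 pm)² + 4²/(198 pm)² + 3²/(198 pm)²].
Evaluating gives E = 1.207×10^-19 J = 0.754 eV.

E = 0.754 eV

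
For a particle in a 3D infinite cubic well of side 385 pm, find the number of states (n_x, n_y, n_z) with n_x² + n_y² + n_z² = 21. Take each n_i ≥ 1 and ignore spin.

degeneracy = 6

The level has n_x² + n_y² + n_z² = 21. The ordered positive-integer solutions are (1, 2, 4), (1, 4, 2), (2, 1, 4), (2, 4, 1), (4, 1, 2), (4, 2, 1).
That gives 6 states.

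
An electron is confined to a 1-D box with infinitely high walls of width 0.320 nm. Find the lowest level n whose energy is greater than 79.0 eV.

E_1 = h²/(8m_eL²) = 5.884×10^-19 J = 3.673 eV.
Need n² > 79.0/3.673 = 21.51, i.e. n > 4.638.
The smallest integer satisfying this is n = 5.

n = 5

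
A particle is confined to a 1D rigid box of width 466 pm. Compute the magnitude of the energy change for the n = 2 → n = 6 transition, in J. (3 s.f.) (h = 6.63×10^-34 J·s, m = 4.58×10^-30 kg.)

|ΔE| = 1.77×10^-18 J

E_1 = h²/(8mL²) = 5.525×10^-20 J.
|ΔE| = |2² − 6²|·E_1 = 32·5.525×10^-20 J = 1.77×10^-18 J.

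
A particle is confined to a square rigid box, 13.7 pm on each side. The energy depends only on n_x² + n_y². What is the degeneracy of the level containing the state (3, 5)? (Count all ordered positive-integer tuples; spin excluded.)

degeneracy = 2

The level has n_x² + n_y² = 34. The ordered positive-integer solutions are (3, 5), (5, 3).
That gives 2 states.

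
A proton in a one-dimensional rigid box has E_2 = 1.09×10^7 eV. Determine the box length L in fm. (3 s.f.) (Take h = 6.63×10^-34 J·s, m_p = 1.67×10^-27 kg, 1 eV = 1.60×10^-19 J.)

L = 8.69 fm

From E_n = n²h²/(8m_pL²), L = n·h/√(8m_pE_n).
E_2 = 1.09×10^7 eV = 1.744×10^-12 J, so L = 2·6.63×10^-34/√(8·1.67×10^-27·1.744×10^-12) = 8.69×10^-15 m = 8.69 fm.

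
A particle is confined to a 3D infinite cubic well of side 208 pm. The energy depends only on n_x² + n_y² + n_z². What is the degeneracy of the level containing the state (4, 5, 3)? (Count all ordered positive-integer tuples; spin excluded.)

degeneracy = 6

The level has n_x² + n_y² + n_z² = 50. The ordered positive-integer solutions are (3, 4, 5), (3, 5, 4), (4, 3, 5), (4, 5, 3), (5, 3, 4), (5, 4, 3).
That gives 6 states.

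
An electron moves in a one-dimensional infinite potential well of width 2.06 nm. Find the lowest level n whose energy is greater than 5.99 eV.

E_1 = h²/(8m_eL²) = 1.420×10^-20 J = 0.08864 eV.
Need n² > 5.99/0.08864 = 67.58, i.e. n > 8.221.
The smallest integer satisfying this is n = 9.

n = 9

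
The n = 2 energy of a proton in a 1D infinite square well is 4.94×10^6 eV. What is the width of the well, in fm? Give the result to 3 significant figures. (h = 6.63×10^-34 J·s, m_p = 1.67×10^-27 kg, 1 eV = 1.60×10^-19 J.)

From E_n = n²h²/(8m_pL²), L = n·h/√(8m_pE_n).
E_2 = 4.94×10^6 eV = 7.904×10^-13 J, so L = 2·6.63×10^-34/√(8·1.67×10^-27·7.904×10^-13) = 1.29×10^-14 m = 12.9 fm.

L = 12.9 fm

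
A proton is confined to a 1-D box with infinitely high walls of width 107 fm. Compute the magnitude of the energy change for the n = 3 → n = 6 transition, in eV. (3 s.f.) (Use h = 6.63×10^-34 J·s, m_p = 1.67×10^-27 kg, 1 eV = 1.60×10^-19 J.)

|ΔE| = 4.85×10^5 eV

E_1 = h²/(8m_pL²) = 2.874×10^-15 J.
|ΔE| = |3² − 6²|·E_1 = 27·2.874×10^-15 J = 7.760×10^-14 J = 4.85×10^5 eV.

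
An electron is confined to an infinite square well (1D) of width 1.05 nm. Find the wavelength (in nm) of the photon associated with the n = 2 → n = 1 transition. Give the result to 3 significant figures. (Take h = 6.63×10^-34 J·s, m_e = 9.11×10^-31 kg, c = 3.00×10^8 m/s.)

λ = 1.21×10^3 nm

E_1 = h²/(8m_eL²) = 5.471×10^-20 J, so ΔE = (2² − 1²)E_1 = 1.641×10^-19 J.
λ = hc/ΔE = (6.63×10^-34·3.00×10^8)/1.641×10^-19 = 1.21×10^-6 m = 1.21×10^3 nm.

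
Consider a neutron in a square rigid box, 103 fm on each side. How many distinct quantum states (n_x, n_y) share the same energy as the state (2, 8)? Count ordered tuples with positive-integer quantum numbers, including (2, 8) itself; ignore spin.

degeneracy = 2

The level has n_x² + n_y² = 68. The ordered positive-integer solutions are (2, 8), (8, 2).
That gives 2 states.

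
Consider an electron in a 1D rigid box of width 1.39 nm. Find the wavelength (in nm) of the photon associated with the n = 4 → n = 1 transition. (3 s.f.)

E_1 = h²/(8m_eL²) = 3.118×10^-20 J, so ΔE = (4² − 1²)E_1 = 4.677×10^-19 J.
λ = hc/ΔE = (6.626×10^-34·2.998×10^8)/4.677×10^-19 = 4.25×10^-7 m = 425 nm.

λ = 425 nm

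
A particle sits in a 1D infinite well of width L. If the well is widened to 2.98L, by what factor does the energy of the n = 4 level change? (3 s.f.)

0.113

E_n ∝ 1/L², so the energy scales by 1/2.98² = 0.113.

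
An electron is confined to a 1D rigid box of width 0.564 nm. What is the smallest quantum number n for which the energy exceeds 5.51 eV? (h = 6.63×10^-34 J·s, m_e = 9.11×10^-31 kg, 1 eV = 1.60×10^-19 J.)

n = 3

E_1 = h²/(8m_eL²) = 1.896×10^-19 J = 1.185 eV.
Need n² > 5.51/1.185 = 4.650, i.e. n > 2.156.
The smallest integer satisfying this is n = 3.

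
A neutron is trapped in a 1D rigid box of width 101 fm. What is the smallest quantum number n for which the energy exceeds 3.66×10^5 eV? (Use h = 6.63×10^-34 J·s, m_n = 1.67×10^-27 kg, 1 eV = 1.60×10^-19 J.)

E_1 = h²/(8m_nL²) = 3.225×10^-15 J = 2.016×10^4 eV.
Need n² > 3.66×10^5/2.016×10^4 = 18.15, i.e. n > 4.260.
The smallest integer satisfying this is n = 5.

n = 5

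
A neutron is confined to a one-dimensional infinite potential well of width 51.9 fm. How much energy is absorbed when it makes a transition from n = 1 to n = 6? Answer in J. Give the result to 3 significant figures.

|ΔE| = 4.26×10^-13 J

E_1 = h²/(8m_nL²) = 1.216×10^-14 J.
|ΔE| = |1² − 6²|·E_1 = 35·1.216×10^-14 J = 4.26×10^-13 J.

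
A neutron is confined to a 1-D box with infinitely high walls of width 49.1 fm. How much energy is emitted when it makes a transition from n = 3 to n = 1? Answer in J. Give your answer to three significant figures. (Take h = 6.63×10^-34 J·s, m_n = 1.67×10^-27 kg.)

|ΔE| = 1.09×10^-13 J

E_1 = h²/(8m_nL²) = 1.365×10^-14 J.
|ΔE| = |3² − 1²|·E_1 = 8·1.365×10^-14 J = 1.09×10^-13 J.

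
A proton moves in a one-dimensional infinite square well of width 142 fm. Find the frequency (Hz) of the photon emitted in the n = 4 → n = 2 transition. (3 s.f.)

E_1 = h²/(8m_pL²) = 1.627×10^-15 J and ΔE = (4² − 2²)E_1 = 1.952×10^-14 J.
f = ΔE/h = 1.952×10^-14/6.626×10^-34 = 2.95×10^19 Hz.

f = 2.95×10^19 Hz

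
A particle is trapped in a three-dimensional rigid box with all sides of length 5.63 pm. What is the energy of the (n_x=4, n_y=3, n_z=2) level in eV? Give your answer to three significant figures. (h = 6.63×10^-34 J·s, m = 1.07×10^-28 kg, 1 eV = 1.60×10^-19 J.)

For a 3D rectangular well E = (h²/8m)·Σ n_i²/L_i² = (6.63×10^-34)²/(8·1.07×10^-28) · [4²/(5.63 pm)² + 3²/(5.63 pm)² + 2²/(5.63 pm)²].
Evaluating gives E = 4.698×10^-16 J = 2.94×10^3 eV.

E = 2.94×10^3 eV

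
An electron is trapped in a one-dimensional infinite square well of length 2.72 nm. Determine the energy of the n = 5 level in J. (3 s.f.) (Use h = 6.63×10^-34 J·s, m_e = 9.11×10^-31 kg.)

E_5 = 2.04×10^-19 J

For an infinite well E_n = n²h²/(8m_eL²), so E_1 = h²/(8m_eL²) = (6.63×10^-34)²/(8·9.11×10^-31·(2.72×10^-9 m)²) = 8.152×10^-21 J.
Then E_5 = 5²·E_1 = 25·8.152×10^-21 J = 2.04×10^-19 J.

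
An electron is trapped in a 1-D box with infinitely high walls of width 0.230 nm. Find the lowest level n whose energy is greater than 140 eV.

E_1 = h²/(8m_eL²) = 1.139×10^-18 J = 7.110 eV.
Need n² > 140/7.110 = 19.69, i.e. n > 4.437.
The smallest integer satisfying this is n = 5.

n = 5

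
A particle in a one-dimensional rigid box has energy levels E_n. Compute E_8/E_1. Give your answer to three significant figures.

E_n ∝ n², so E_8/E_1 = 8²/1² = 64/1 = 64.0.

64.0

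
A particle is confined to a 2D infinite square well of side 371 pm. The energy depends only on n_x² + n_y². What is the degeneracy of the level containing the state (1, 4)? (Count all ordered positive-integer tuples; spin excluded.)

The level has n_x² + n_y² = 17. The ordered positive-integer solutions are (1, 4), (4, 1).
That gives 2 states.

degeneracy = 2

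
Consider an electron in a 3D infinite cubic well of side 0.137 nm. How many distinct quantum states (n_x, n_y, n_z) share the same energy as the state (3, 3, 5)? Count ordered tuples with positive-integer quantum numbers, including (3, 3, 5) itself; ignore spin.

degeneracy = 3

The level has n_x² + n_y² + n_z² = 43. The ordered positive-integer solutions are (3, 3, 5), (3, 5, 3), (5, 3, 3).
That gives 3 states.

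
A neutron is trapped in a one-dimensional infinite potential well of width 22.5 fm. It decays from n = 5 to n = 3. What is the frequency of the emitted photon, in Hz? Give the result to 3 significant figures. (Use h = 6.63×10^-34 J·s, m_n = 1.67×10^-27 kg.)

E_1 = h²/(8m_nL²) = 6.499×10^-14 J and ΔE = (5² − 3²)E_1 = 1.040×10^-12 J.
f = ΔE/h = 1.040×10^-12/6.63×10^-34 = 1.57×10^21 Hz.

f = 1.57×10^21 Hz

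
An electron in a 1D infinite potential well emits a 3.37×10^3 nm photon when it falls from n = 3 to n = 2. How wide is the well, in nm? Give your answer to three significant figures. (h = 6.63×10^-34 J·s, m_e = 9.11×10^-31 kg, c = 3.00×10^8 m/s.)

The photon carries ΔE = hc/λ = 6.63×10^-34·3.00×10^8/3.37×10^-6 m = 5.902×10^-20 J.
Since ΔE = (3² − 2²)E_1, E_1 = 1.180×10^-20 J, and L = h/√(8m_eE_1) = 2.26×10^-9 m = 2.26 nm.

L = 2.26 nm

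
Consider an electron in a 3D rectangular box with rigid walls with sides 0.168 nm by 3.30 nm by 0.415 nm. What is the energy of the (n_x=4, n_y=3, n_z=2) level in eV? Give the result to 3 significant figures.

E = 222 eV

For a 3D rectangular well E = (h²/8m_e)·Σ n_i²/L_i² = (6.626×10^-34)²/(8·9.109×10^-31) · [4²/(0.168 nm)² + 3²/(3.30 nm)² + 2²/(0.415 nm)²].
Evaluating gives E = 3.560×10^-17 J = 222 eV.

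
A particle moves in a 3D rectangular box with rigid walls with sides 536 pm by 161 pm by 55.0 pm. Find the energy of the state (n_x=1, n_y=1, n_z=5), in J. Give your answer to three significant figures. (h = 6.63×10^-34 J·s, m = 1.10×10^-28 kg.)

E = 4.15×10^-18 J

For a 3D rectangular well E = (h²/8m)·Σ n_i²/L_i² = (6.63×10^-34)²/(8·1.10×10^-28) · [1²/(536 pm)² + 1²/(161 pm)² + 5²/(55.0 pm)²].
Evaluating gives E = 4.15×10^-18 J.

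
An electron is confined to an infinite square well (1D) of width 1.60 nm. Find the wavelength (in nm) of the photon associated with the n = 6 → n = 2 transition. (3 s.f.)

λ = 264 nm

E_1 = h²/(8m_eL²) = 2.353×10^-20 J, so ΔE = (6² − 2²)E_1 = 7.530×10^-19 J.
λ = hc/ΔE = (6.626×10^-34·2.998×10^8)/7.530×10^-19 = 2.64×10^-7 m = 264 nm.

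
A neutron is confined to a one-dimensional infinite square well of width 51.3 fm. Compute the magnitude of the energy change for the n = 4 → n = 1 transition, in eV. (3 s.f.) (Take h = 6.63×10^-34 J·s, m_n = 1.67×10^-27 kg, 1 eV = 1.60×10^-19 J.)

|ΔE| = 1.17×10^6 eV

E_1 = h²/(8m_nL²) = 1.250×10^-14 J.
|ΔE| = |4² − 1²|·E_1 = 15·1.250×10^-14 J = 1.875×10^-13 J = 1.17×10^6 eV.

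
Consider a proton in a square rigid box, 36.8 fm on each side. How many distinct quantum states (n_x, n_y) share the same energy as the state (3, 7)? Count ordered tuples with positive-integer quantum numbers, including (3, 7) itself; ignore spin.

degeneracy = 2

The level has n_x² + n_y² = 58. The ordered positive-integer solutions are (3, 7), (7, 3).
That gives 2 states.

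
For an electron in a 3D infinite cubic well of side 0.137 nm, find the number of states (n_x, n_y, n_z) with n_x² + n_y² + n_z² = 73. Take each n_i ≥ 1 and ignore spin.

The level has n_x² + n_y² + n_z² = 73. The ordered positive-integer solutions are (1, 6, 6), (6, 1, 6), (6, 6, 1).
That gives 3 states.

degeneracy = 3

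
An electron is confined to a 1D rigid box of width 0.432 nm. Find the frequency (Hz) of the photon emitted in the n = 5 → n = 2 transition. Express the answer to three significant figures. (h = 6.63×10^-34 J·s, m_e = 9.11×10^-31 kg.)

f = 1.02×10^16 Hz

E_1 = h²/(8m_eL²) = 3.232×10^-19 J and ΔE = (5² − 2²)E_1 = 6.787×10^-18 J.
f = ΔE/h = 6.787×10^-18/6.63×10^-34 = 1.02×10^16 Hz.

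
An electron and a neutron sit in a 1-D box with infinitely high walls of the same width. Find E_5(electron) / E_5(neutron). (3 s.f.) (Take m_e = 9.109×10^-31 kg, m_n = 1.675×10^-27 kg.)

E_n ∝ 1/m at fixed n and L, so the ratio is m_n/m_e = 1.675×10^-27/9.109×10^-31 = 1.84×10^3.

1.84×10^3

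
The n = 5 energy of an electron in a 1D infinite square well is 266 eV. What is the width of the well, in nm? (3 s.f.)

From E_n = n²h²/(8m_eL²), L = n·h/√(8m_eE_n).
E_5 = 266 eV = 4.261×10^-17 J, so L = 5·6.626×10^-34/√(8·9.109×10^-31·4.261×10^-17) = 1.88×10^-10 m = 0.188 nm.

L = 0.188 nm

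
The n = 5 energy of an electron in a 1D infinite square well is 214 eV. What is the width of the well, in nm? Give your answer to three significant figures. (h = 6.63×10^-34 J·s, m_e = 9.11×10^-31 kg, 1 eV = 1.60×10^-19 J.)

L = 0.210 nm

From E_n = n²h²/(8m_eL²), L = n·h/√(8m_eE_n).
E_5 = 214 eV = 3.424×10^-17 J, so L = 5·6.63×10^-34/√(8·9.11×10^-31·3.424×10^-17) = 2.10×10^-10 m = 0.210 nm.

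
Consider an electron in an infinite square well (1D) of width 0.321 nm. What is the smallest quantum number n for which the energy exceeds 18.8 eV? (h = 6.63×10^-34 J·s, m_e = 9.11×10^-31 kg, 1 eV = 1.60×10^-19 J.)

n = 3

E_1 = h²/(8m_eL²) = 5.853×10^-19 J = 3.658 eV.
Need n² > 18.8/3.658 = 5.139, i.e. n > 2.267.
The smallest integer satisfying this is n = 3.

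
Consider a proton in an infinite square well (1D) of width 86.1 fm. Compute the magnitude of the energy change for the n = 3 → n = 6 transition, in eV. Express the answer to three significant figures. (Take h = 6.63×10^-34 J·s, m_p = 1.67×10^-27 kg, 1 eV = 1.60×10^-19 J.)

E_1 = h²/(8m_pL²) = 4.438×10^-15 J.
|ΔE| = |3² − 6²|·E_1 = 27·4.438×10^-15 J = 1.198×10^-13 J = 7.49×10^5 eV.

|ΔE| = 7.49×10^5 eV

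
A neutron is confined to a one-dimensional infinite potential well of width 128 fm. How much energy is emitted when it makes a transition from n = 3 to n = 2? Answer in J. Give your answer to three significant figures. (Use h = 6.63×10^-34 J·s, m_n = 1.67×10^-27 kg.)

E_1 = h²/(8m_nL²) = 2.008×10^-15 J.
|ΔE| = |3² − 2²|·E_1 = 5·2.008×10^-15 J = 1.00×10^-14 J.

|ΔE| = 1.00×10^-14 J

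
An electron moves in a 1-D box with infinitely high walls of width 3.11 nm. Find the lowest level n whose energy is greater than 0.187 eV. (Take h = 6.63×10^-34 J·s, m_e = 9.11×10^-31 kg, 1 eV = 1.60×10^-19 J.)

n = 3

E_1 = h²/(8m_eL²) = 6.236×10^-21 J = 0.03898 eV.
Need n² > 0.187/0.03898 = 4.797, i.e. n > 2.190.
The smallest integer satisfying this is n = 3.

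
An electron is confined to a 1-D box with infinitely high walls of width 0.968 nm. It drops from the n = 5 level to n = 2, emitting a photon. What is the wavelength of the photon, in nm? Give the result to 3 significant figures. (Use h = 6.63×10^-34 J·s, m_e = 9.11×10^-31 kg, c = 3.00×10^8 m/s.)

E_1 = h²/(8m_eL²) = 6.437×10^-20 J, so ΔE = (5² − 2²)E_1 = 1.352×10^-18 J.
λ = hc/ΔE = (6.63×10^-34·3.00×10^8)/1.352×10^-18 = 1.47×10^-7 m = 147 nm.

λ = 147 nm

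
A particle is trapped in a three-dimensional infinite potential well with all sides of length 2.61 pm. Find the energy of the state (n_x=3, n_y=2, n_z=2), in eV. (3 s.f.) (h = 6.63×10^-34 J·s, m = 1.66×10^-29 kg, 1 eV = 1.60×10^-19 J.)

E = 5.16×10^4 eV

For a 3D rectangular well E = (h²/8m)·Σ n_i²/L_i² = (6.63×10^-34)²/(8·1.66×10^-29) · [3²/(2.61 pm)² + 2²/(2.61 pm)² + 2²/(2.61 pm)²].
Evaluating gives E = 8.260×10^-15 J = 5.16×10^4 eV.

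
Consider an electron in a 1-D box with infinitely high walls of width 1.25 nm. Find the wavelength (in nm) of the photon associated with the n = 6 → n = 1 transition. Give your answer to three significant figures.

E_1 = h²/(8m_eL²) = 3.856×10^-20 J, so ΔE = (6² − 1²)E_1 = 1.350×10^-18 J.
λ = hc/ΔE = (6.626×10^-34·2.998×10^8)/1.350×10^-18 = 1.47×10^-7 m = 147 nm.

λ = 147 nm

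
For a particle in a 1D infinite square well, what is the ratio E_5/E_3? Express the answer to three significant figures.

2.78

E_n ∝ n², so E_5/E_3 = 5²/3² = 25/9 = 2.78.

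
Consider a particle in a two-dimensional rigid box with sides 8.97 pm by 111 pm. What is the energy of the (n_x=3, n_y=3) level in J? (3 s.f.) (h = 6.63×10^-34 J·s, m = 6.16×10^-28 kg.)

E = 1.00×10^-17 J

For a 2D rectangular well E = (h²/8m)·Σ n_i²/L_i² = (6.63×10^-34)²/(8·6.16×10^-28) · [3²/(8.97 pm)² + 3²/(111 pm)²].
Evaluating gives E = 1.00×10^-17 J.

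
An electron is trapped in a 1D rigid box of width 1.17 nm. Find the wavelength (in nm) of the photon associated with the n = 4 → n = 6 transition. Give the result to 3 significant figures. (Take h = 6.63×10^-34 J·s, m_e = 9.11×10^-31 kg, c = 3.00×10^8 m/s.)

λ = 226 nm

E_1 = h²/(8m_eL²) = 4.406×10^-20 J, so ΔE = (6² − 4²)E_1 = 8.812×10^-19 J.
λ = hc/ΔE = (6.63×10^-34·3.00×10^8)/8.812×10^-19 = 2.26×10^-7 m = 226 nm.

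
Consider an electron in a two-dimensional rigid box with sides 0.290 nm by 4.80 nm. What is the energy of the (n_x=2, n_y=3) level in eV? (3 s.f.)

E = 18.0 eV

For a 2D rectangular well E = (h²/8m_e)·Σ n_i²/L_i² = (6.626×10^-34)²/(8·9.109×10^-31) · [2²/(0.290 nm)² + 3²/(4.80 nm)²].
Evaluating gives E = 2.889×10^-18 J = 18.0 eV.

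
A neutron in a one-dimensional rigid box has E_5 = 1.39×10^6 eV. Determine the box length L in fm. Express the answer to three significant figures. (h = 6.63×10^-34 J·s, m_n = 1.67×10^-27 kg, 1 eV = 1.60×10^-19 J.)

From E_n = n²h²/(8m_nL²), L = n·h/√(8m_nE_n).
E_5 = 1.39×10^6 eV = 2.224×10^-13 J, so L = 5·6.63×10^-34/√(8·1.67×10^-27·2.224×10^-13) = 6.08×10^-14 m = 60.8 fm.

L = 60.8 fm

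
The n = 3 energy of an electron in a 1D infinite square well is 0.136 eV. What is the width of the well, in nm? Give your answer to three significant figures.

L = 4.99 nm

From E_n = n²h²/(8m_eL²), L = n·h/√(8m_eE_n).
E_3 = 0.136 eV = 2.179×10^-20 J, so L = 3·6.626×10^-34/√(8·9.109×10^-31·2.179×10^-20) = 4.99×10^-9 m = 4.99 nm.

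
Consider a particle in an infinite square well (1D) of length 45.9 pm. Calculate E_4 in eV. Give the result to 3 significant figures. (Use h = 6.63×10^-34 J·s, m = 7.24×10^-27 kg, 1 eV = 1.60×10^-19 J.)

E_4 = 0.360 eV

For an infinite well E_n = n²h²/(8mL²), so E_1 = h²/(8mL²) = (6.63×10^-34)²/(8·7.24×10^-27·(4.59×10^-11 m)²) = 3.602×10^-21 J.
Then E_4 = 4²·E_1 = 16·3.602×10^-21 J = 5.763×10^-20 J.
Converting, E_4 = 5.763×10^-20 J / (1.60×10^-19 J/eV) = 0.360 eV.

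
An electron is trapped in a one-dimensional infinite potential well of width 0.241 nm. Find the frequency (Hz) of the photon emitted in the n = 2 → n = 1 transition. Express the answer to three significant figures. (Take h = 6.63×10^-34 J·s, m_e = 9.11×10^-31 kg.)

E_1 = h²/(8m_eL²) = 1.038×10^-18 J and ΔE = (2² − 1²)E_1 = 3.114×10^-18 J.
f = ΔE/h = 3.114×10^-18/6.63×10^-34 = 4.70×10^15 Hz.

f = 4.70×10^15 Hz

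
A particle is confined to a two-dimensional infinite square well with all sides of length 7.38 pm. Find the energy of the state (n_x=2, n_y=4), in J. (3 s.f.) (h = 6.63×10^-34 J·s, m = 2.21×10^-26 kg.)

For a 2D rectangular well E = (h²/8m)·Σ n_i²/L_i² = (6.63×10^-34)²/(8·2.21×10^-26) · [2²/(7.38 pm)² + 4²/(7.38 pm)²].
Evaluating gives E = 9.13×10^-19 J.

E = 9.13×10^-19 J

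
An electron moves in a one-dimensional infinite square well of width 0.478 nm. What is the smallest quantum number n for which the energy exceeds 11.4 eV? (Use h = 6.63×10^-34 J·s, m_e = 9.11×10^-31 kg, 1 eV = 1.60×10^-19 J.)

E_1 = h²/(8m_eL²) = 2.640×10^-19 J = 1.650 eV.
Need n² > 11.4/1.650 = 6.909, i.e. n > 2.628.
The smallest integer satisfying this is n = 3.

n = 3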